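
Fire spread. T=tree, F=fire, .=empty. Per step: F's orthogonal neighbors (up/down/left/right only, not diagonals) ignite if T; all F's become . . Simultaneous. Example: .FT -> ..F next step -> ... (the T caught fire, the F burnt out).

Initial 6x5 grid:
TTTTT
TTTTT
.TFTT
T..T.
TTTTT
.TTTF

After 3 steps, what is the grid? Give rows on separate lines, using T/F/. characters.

Step 1: 5 trees catch fire, 2 burn out
  TTTTT
  TTFTT
  .F.FT
  T..T.
  TTTTF
  .TTF.
Step 2: 7 trees catch fire, 5 burn out
  TTFTT
  TF.FT
  ....F
  T..F.
  TTTF.
  .TF..
Step 3: 6 trees catch fire, 7 burn out
  TF.FT
  F...F
  .....
  T....
  TTF..
  .F...

TF.FT
F...F
.....
T....
TTF..
.F...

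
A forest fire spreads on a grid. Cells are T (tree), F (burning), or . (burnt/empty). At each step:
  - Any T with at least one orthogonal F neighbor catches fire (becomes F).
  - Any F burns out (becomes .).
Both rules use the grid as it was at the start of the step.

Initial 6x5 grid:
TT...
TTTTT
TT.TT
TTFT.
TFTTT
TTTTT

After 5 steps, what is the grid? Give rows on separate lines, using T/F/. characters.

Step 1: 5 trees catch fire, 2 burn out
  TT...
  TTTTT
  TT.TT
  TF.F.
  F.FTT
  TFTTT
Step 2: 6 trees catch fire, 5 burn out
  TT...
  TTTTT
  TF.FT
  F....
  ...FT
  F.FTT
Step 3: 6 trees catch fire, 6 burn out
  TT...
  TFTFT
  F...F
  .....
  ....F
  ...FT
Step 4: 5 trees catch fire, 6 burn out
  TF...
  F.F.F
  .....
  .....
  .....
  ....F
Step 5: 1 trees catch fire, 5 burn out
  F....
  .....
  .....
  .....
  .....
  .....

F....
.....
.....
.....
.....
.....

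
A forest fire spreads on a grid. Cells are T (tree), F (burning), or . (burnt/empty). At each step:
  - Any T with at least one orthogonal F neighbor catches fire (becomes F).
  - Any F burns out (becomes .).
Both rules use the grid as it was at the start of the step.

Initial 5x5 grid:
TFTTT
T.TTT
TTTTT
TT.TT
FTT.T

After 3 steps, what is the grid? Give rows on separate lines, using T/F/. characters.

Step 1: 4 trees catch fire, 2 burn out
  F.FTT
  T.TTT
  TTTTT
  FT.TT
  .FT.T
Step 2: 6 trees catch fire, 4 burn out
  ...FT
  F.FTT
  FTTTT
  .F.TT
  ..F.T
Step 3: 4 trees catch fire, 6 burn out
  ....F
  ...FT
  .FFTT
  ...TT
  ....T

....F
...FT
.FFTT
...TT
....T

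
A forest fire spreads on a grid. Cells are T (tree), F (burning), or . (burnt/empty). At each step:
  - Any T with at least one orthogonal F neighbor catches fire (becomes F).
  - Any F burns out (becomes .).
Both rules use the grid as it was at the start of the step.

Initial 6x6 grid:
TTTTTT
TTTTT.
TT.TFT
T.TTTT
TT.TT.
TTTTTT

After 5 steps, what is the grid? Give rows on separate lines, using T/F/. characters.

Step 1: 4 trees catch fire, 1 burn out
  TTTTTT
  TTTTF.
  TT.F.F
  T.TTFT
  TT.TT.
  TTTTTT
Step 2: 5 trees catch fire, 4 burn out
  TTTTFT
  TTTF..
  TT....
  T.TF.F
  TT.TF.
  TTTTTT
Step 3: 6 trees catch fire, 5 burn out
  TTTF.F
  TTF...
  TT....
  T.F...
  TT.F..
  TTTTFT
Step 4: 4 trees catch fire, 6 burn out
  TTF...
  TF....
  TT....
  T.....
  TT....
  TTTF.F
Step 5: 4 trees catch fire, 4 burn out
  TF....
  F.....
  TF....
  T.....
  TT....
  TTF...

TF....
F.....
TF....
T.....
TT....
TTF...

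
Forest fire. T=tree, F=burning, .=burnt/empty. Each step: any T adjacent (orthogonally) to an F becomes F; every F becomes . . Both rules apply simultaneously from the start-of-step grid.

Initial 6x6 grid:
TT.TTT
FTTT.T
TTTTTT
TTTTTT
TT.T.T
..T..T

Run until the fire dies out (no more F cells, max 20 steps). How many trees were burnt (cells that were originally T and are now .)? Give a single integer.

Step 1: +3 fires, +1 burnt (F count now 3)
Step 2: +4 fires, +3 burnt (F count now 4)
Step 3: +4 fires, +4 burnt (F count now 4)
Step 4: +4 fires, +4 burnt (F count now 4)
Step 5: +3 fires, +4 burnt (F count now 3)
Step 6: +4 fires, +3 burnt (F count now 4)
Step 7: +2 fires, +4 burnt (F count now 2)
Step 8: +1 fires, +2 burnt (F count now 1)
Step 9: +1 fires, +1 burnt (F count now 1)
Step 10: +0 fires, +1 burnt (F count now 0)
Fire out after step 10
Initially T: 27, now '.': 35
Total burnt (originally-T cells now '.'): 26

Answer: 26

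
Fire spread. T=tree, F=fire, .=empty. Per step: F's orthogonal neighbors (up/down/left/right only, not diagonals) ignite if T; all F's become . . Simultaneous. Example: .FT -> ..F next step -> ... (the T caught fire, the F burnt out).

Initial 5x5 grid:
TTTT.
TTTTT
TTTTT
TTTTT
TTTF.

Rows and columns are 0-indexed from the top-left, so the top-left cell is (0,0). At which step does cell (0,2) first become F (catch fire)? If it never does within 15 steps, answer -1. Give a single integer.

Step 1: cell (0,2)='T' (+2 fires, +1 burnt)
Step 2: cell (0,2)='T' (+4 fires, +2 burnt)
Step 3: cell (0,2)='T' (+5 fires, +4 burnt)
Step 4: cell (0,2)='T' (+5 fires, +5 burnt)
Step 5: cell (0,2)='F' (+3 fires, +5 burnt)
  -> target ignites at step 5
Step 6: cell (0,2)='.' (+2 fires, +3 burnt)
Step 7: cell (0,2)='.' (+1 fires, +2 burnt)
Step 8: cell (0,2)='.' (+0 fires, +1 burnt)
  fire out at step 8

5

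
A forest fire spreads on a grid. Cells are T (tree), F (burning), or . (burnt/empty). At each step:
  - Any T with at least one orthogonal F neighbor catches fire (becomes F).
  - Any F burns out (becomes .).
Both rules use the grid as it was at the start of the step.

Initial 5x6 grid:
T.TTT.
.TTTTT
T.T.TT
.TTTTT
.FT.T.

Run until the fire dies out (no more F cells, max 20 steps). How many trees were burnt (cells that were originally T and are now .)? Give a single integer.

Answer: 18

Derivation:
Step 1: +2 fires, +1 burnt (F count now 2)
Step 2: +1 fires, +2 burnt (F count now 1)
Step 3: +2 fires, +1 burnt (F count now 2)
Step 4: +2 fires, +2 burnt (F count now 2)
Step 5: +6 fires, +2 burnt (F count now 6)
Step 6: +3 fires, +6 burnt (F count now 3)
Step 7: +2 fires, +3 burnt (F count now 2)
Step 8: +0 fires, +2 burnt (F count now 0)
Fire out after step 8
Initially T: 20, now '.': 28
Total burnt (originally-T cells now '.'): 18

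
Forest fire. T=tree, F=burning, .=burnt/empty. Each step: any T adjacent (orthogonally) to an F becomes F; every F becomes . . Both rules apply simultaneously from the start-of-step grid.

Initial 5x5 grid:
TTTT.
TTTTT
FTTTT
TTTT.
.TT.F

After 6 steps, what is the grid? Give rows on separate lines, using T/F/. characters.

Step 1: 3 trees catch fire, 2 burn out
  TTTT.
  FTTTT
  .FTTT
  FTTT.
  .TT..
Step 2: 4 trees catch fire, 3 burn out
  FTTT.
  .FTTT
  ..FTT
  .FTT.
  .TT..
Step 3: 5 trees catch fire, 4 burn out
  .FTT.
  ..FTT
  ...FT
  ..FT.
  .FT..
Step 4: 5 trees catch fire, 5 burn out
  ..FT.
  ...FT
  ....F
  ...F.
  ..F..
Step 5: 2 trees catch fire, 5 burn out
  ...F.
  ....F
  .....
  .....
  .....
Step 6: 0 trees catch fire, 2 burn out
  .....
  .....
  .....
  .....
  .....

.....
.....
.....
.....
.....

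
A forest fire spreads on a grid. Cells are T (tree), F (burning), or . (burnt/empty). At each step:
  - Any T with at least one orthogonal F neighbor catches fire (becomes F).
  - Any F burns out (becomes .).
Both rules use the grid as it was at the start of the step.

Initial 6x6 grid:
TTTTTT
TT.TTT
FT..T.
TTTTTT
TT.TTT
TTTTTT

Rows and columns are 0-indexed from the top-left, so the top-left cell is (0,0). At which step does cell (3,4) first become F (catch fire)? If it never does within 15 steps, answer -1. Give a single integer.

Step 1: cell (3,4)='T' (+3 fires, +1 burnt)
Step 2: cell (3,4)='T' (+4 fires, +3 burnt)
Step 3: cell (3,4)='T' (+4 fires, +4 burnt)
Step 4: cell (3,4)='T' (+3 fires, +4 burnt)
Step 5: cell (3,4)='F' (+4 fires, +3 burnt)
  -> target ignites at step 5
Step 6: cell (3,4)='.' (+6 fires, +4 burnt)
Step 7: cell (3,4)='.' (+4 fires, +6 burnt)
Step 8: cell (3,4)='.' (+2 fires, +4 burnt)
Step 9: cell (3,4)='.' (+0 fires, +2 burnt)
  fire out at step 9

5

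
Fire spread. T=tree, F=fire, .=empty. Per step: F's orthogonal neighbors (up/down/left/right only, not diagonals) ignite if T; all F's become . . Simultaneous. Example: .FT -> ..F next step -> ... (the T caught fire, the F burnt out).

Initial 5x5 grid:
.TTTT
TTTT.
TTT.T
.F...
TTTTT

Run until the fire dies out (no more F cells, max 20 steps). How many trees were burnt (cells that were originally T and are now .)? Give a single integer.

Answer: 16

Derivation:
Step 1: +2 fires, +1 burnt (F count now 2)
Step 2: +5 fires, +2 burnt (F count now 5)
Step 3: +4 fires, +5 burnt (F count now 4)
Step 4: +3 fires, +4 burnt (F count now 3)
Step 5: +1 fires, +3 burnt (F count now 1)
Step 6: +1 fires, +1 burnt (F count now 1)
Step 7: +0 fires, +1 burnt (F count now 0)
Fire out after step 7
Initially T: 17, now '.': 24
Total burnt (originally-T cells now '.'): 16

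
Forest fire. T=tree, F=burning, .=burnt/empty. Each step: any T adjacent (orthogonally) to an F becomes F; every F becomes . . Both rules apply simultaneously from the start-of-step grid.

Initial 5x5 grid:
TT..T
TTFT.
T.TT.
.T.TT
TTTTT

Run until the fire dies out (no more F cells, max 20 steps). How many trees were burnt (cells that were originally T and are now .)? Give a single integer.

Answer: 16

Derivation:
Step 1: +3 fires, +1 burnt (F count now 3)
Step 2: +3 fires, +3 burnt (F count now 3)
Step 3: +3 fires, +3 burnt (F count now 3)
Step 4: +2 fires, +3 burnt (F count now 2)
Step 5: +2 fires, +2 burnt (F count now 2)
Step 6: +1 fires, +2 burnt (F count now 1)
Step 7: +2 fires, +1 burnt (F count now 2)
Step 8: +0 fires, +2 burnt (F count now 0)
Fire out after step 8
Initially T: 17, now '.': 24
Total burnt (originally-T cells now '.'): 16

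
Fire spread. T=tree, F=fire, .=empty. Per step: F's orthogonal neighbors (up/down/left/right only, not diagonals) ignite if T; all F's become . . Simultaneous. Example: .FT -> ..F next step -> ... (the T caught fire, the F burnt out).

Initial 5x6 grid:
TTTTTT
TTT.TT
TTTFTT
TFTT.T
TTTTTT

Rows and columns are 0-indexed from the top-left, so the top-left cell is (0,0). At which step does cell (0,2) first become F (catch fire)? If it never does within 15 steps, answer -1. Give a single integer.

Step 1: cell (0,2)='T' (+7 fires, +2 burnt)
Step 2: cell (0,2)='T' (+8 fires, +7 burnt)
Step 3: cell (0,2)='F' (+7 fires, +8 burnt)
  -> target ignites at step 3
Step 4: cell (0,2)='.' (+4 fires, +7 burnt)
Step 5: cell (0,2)='.' (+0 fires, +4 burnt)
  fire out at step 5

3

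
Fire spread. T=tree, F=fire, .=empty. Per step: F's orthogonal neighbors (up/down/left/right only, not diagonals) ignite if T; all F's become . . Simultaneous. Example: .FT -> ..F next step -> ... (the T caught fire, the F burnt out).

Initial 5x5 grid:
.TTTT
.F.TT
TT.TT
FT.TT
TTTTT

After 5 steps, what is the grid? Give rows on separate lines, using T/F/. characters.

Step 1: 5 trees catch fire, 2 burn out
  .FTTT
  ...TT
  FF.TT
  .F.TT
  FTTTT
Step 2: 2 trees catch fire, 5 burn out
  ..FTT
  ...TT
  ...TT
  ...TT
  .FTTT
Step 3: 2 trees catch fire, 2 burn out
  ...FT
  ...TT
  ...TT
  ...TT
  ..FTT
Step 4: 3 trees catch fire, 2 burn out
  ....F
  ...FT
  ...TT
  ...TT
  ...FT
Step 5: 4 trees catch fire, 3 burn out
  .....
  ....F
  ...FT
  ...FT
  ....F

.....
....F
...FT
...FT
....F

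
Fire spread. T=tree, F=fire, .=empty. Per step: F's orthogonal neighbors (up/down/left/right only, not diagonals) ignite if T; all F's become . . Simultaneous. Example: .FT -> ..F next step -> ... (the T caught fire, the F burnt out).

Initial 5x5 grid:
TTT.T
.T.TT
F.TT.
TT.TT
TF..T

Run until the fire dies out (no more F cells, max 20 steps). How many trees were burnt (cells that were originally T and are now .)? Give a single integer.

Answer: 3

Derivation:
Step 1: +3 fires, +2 burnt (F count now 3)
Step 2: +0 fires, +3 burnt (F count now 0)
Fire out after step 2
Initially T: 15, now '.': 13
Total burnt (originally-T cells now '.'): 3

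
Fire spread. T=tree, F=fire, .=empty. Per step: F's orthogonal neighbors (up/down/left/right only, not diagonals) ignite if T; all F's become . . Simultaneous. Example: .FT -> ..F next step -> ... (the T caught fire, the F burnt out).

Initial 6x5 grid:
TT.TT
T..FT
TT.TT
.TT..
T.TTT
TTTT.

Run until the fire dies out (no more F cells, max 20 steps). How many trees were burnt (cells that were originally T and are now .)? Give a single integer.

Answer: 5

Derivation:
Step 1: +3 fires, +1 burnt (F count now 3)
Step 2: +2 fires, +3 burnt (F count now 2)
Step 3: +0 fires, +2 burnt (F count now 0)
Fire out after step 3
Initially T: 20, now '.': 15
Total burnt (originally-T cells now '.'): 5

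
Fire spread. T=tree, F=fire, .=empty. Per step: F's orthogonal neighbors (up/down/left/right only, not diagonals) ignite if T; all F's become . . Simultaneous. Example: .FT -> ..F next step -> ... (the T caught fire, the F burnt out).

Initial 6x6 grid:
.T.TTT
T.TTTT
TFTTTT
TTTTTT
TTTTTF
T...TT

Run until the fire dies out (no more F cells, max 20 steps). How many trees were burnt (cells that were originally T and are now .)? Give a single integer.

Answer: 27

Derivation:
Step 1: +6 fires, +2 burnt (F count now 6)
Step 2: +10 fires, +6 burnt (F count now 10)
Step 3: +6 fires, +10 burnt (F count now 6)
Step 4: +4 fires, +6 burnt (F count now 4)
Step 5: +1 fires, +4 burnt (F count now 1)
Step 6: +0 fires, +1 burnt (F count now 0)
Fire out after step 6
Initially T: 28, now '.': 35
Total burnt (originally-T cells now '.'): 27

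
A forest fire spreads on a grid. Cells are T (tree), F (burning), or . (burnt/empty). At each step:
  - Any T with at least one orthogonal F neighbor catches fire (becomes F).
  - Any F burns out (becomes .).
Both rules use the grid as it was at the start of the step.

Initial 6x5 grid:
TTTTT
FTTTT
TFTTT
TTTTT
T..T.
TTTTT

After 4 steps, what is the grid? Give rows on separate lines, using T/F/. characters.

Step 1: 5 trees catch fire, 2 burn out
  FTTTT
  .FTTT
  F.FTT
  TFTTT
  T..T.
  TTTTT
Step 2: 5 trees catch fire, 5 burn out
  .FTTT
  ..FTT
  ...FT
  F.FTT
  T..T.
  TTTTT
Step 3: 5 trees catch fire, 5 burn out
  ..FTT
  ...FT
  ....F
  ...FT
  F..T.
  TTTTT
Step 4: 5 trees catch fire, 5 burn out
  ...FT
  ....F
  .....
  ....F
  ...F.
  FTTTT

...FT
....F
.....
....F
...F.
FTTTT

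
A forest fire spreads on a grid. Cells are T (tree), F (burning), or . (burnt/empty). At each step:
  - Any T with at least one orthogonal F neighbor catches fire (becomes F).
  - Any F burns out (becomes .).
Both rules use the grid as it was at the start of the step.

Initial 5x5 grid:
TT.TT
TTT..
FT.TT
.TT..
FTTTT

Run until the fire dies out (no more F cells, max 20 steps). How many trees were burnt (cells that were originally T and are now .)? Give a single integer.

Step 1: +3 fires, +2 burnt (F count now 3)
Step 2: +4 fires, +3 burnt (F count now 4)
Step 3: +4 fires, +4 burnt (F count now 4)
Step 4: +1 fires, +4 burnt (F count now 1)
Step 5: +0 fires, +1 burnt (F count now 0)
Fire out after step 5
Initially T: 16, now '.': 21
Total burnt (originally-T cells now '.'): 12

Answer: 12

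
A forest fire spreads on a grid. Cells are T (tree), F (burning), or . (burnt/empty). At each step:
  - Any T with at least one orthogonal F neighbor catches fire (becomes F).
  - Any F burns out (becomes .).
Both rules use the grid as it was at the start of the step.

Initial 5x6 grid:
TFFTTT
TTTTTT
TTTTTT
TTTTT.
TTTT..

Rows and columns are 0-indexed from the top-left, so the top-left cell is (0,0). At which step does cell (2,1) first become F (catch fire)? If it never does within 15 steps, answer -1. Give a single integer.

Step 1: cell (2,1)='T' (+4 fires, +2 burnt)
Step 2: cell (2,1)='F' (+5 fires, +4 burnt)
  -> target ignites at step 2
Step 3: cell (2,1)='.' (+6 fires, +5 burnt)
Step 4: cell (2,1)='.' (+6 fires, +6 burnt)
Step 5: cell (2,1)='.' (+4 fires, +6 burnt)
Step 6: cell (2,1)='.' (+0 fires, +4 burnt)
  fire out at step 6

2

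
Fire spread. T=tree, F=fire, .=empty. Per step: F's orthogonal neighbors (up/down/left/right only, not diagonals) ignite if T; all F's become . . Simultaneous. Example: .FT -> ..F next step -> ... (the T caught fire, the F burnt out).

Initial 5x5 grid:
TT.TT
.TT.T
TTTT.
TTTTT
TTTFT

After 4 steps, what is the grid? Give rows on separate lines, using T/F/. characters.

Step 1: 3 trees catch fire, 1 burn out
  TT.TT
  .TT.T
  TTTT.
  TTTFT
  TTF.F
Step 2: 4 trees catch fire, 3 burn out
  TT.TT
  .TT.T
  TTTF.
  TTF.F
  TF...
Step 3: 3 trees catch fire, 4 burn out
  TT.TT
  .TT.T
  TTF..
  TF...
  F....
Step 4: 3 trees catch fire, 3 burn out
  TT.TT
  .TF.T
  TF...
  F....
  .....

TT.TT
.TF.T
TF...
F....
.....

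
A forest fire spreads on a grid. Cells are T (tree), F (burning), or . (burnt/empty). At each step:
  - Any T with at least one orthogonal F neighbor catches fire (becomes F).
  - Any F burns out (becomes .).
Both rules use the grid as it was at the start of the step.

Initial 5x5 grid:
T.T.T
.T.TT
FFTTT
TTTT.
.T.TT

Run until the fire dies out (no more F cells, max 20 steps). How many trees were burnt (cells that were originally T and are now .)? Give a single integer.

Step 1: +4 fires, +2 burnt (F count now 4)
Step 2: +3 fires, +4 burnt (F count now 3)
Step 3: +3 fires, +3 burnt (F count now 3)
Step 4: +2 fires, +3 burnt (F count now 2)
Step 5: +2 fires, +2 burnt (F count now 2)
Step 6: +0 fires, +2 burnt (F count now 0)
Fire out after step 6
Initially T: 16, now '.': 23
Total burnt (originally-T cells now '.'): 14

Answer: 14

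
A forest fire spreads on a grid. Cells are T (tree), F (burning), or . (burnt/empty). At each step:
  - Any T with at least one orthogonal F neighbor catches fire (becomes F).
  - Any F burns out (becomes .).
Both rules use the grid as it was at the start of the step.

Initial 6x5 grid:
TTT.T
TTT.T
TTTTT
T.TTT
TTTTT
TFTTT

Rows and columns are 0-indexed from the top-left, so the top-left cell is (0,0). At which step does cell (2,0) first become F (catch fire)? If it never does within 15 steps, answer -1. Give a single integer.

Step 1: cell (2,0)='T' (+3 fires, +1 burnt)
Step 2: cell (2,0)='T' (+3 fires, +3 burnt)
Step 3: cell (2,0)='T' (+4 fires, +3 burnt)
Step 4: cell (2,0)='F' (+4 fires, +4 burnt)
  -> target ignites at step 4
Step 5: cell (2,0)='.' (+5 fires, +4 burnt)
Step 6: cell (2,0)='.' (+4 fires, +5 burnt)
Step 7: cell (2,0)='.' (+2 fires, +4 burnt)
Step 8: cell (2,0)='.' (+1 fires, +2 burnt)
Step 9: cell (2,0)='.' (+0 fires, +1 burnt)
  fire out at step 9

4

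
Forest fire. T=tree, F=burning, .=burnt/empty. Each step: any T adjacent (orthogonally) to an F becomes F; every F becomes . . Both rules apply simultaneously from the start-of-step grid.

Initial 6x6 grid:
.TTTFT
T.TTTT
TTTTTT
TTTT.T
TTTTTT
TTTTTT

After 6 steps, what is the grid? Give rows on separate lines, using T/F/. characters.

Step 1: 3 trees catch fire, 1 burn out
  .TTF.F
  T.TTFT
  TTTTTT
  TTTT.T
  TTTTTT
  TTTTTT
Step 2: 4 trees catch fire, 3 burn out
  .TF...
  T.TF.F
  TTTTFT
  TTTT.T
  TTTTTT
  TTTTTT
Step 3: 4 trees catch fire, 4 burn out
  .F....
  T.F...
  TTTF.F
  TTTT.T
  TTTTTT
  TTTTTT
Step 4: 3 trees catch fire, 4 burn out
  ......
  T.....
  TTF...
  TTTF.F
  TTTTTT
  TTTTTT
Step 5: 4 trees catch fire, 3 burn out
  ......
  T.....
  TF....
  TTF...
  TTTFTF
  TTTTTT
Step 6: 6 trees catch fire, 4 burn out
  ......
  T.....
  F.....
  TF....
  TTF.F.
  TTTFTF

......
T.....
F.....
TF....
TTF.F.
TTTFTF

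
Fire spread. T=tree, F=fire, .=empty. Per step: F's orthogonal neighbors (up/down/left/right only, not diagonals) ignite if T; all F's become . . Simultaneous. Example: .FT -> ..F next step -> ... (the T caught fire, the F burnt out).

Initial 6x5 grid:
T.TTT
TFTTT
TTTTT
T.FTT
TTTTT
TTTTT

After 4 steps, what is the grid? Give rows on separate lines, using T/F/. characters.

Step 1: 6 trees catch fire, 2 burn out
  T.TTT
  F.FTT
  TFFTT
  T..FT
  TTFTT
  TTTTT
Step 2: 9 trees catch fire, 6 burn out
  F.FTT
  ...FT
  F..FT
  T...F
  TF.FT
  TTFTT
Step 3: 8 trees catch fire, 9 burn out
  ...FT
  ....F
  ....F
  F....
  F...F
  TF.FT
Step 4: 3 trees catch fire, 8 burn out
  ....F
  .....
  .....
  .....
  .....
  F...F

....F
.....
.....
.....
.....
F...F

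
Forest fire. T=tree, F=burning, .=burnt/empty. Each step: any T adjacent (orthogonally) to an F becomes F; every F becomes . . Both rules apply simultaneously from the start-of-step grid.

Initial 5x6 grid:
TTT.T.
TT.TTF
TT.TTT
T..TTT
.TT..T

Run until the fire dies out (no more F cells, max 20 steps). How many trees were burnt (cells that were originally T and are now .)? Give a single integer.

Answer: 10

Derivation:
Step 1: +2 fires, +1 burnt (F count now 2)
Step 2: +4 fires, +2 burnt (F count now 4)
Step 3: +3 fires, +4 burnt (F count now 3)
Step 4: +1 fires, +3 burnt (F count now 1)
Step 5: +0 fires, +1 burnt (F count now 0)
Fire out after step 5
Initially T: 20, now '.': 20
Total burnt (originally-T cells now '.'): 10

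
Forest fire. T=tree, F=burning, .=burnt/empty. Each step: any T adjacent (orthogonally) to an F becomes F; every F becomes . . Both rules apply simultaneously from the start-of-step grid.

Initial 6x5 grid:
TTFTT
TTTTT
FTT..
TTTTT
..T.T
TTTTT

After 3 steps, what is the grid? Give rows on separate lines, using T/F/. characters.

Step 1: 6 trees catch fire, 2 burn out
  TF.FT
  FTFTT
  .FT..
  FTTTT
  ..T.T
  TTTTT
Step 2: 6 trees catch fire, 6 burn out
  F...F
  .F.FT
  ..F..
  .FTTT
  ..T.T
  TTTTT
Step 3: 2 trees catch fire, 6 burn out
  .....
  ....F
  .....
  ..FTT
  ..T.T
  TTTTT

.....
....F
.....
..FTT
..T.T
TTTTT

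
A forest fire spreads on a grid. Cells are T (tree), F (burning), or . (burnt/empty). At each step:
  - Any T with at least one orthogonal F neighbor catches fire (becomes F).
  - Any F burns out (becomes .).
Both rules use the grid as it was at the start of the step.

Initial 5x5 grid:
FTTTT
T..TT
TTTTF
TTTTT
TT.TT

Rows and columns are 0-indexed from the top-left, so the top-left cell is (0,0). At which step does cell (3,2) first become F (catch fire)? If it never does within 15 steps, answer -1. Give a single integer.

Step 1: cell (3,2)='T' (+5 fires, +2 burnt)
Step 2: cell (3,2)='T' (+7 fires, +5 burnt)
Step 3: cell (3,2)='F' (+5 fires, +7 burnt)
  -> target ignites at step 3
Step 4: cell (3,2)='.' (+2 fires, +5 burnt)
Step 5: cell (3,2)='.' (+1 fires, +2 burnt)
Step 6: cell (3,2)='.' (+0 fires, +1 burnt)
  fire out at step 6

3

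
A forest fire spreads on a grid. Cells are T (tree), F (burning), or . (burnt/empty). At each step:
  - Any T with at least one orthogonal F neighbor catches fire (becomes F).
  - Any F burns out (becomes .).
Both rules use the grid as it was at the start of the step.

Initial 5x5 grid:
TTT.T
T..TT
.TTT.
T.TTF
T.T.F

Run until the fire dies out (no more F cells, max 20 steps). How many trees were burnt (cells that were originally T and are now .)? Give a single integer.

Step 1: +1 fires, +2 burnt (F count now 1)
Step 2: +2 fires, +1 burnt (F count now 2)
Step 3: +3 fires, +2 burnt (F count now 3)
Step 4: +2 fires, +3 burnt (F count now 2)
Step 5: +1 fires, +2 burnt (F count now 1)
Step 6: +0 fires, +1 burnt (F count now 0)
Fire out after step 6
Initially T: 15, now '.': 19
Total burnt (originally-T cells now '.'): 9

Answer: 9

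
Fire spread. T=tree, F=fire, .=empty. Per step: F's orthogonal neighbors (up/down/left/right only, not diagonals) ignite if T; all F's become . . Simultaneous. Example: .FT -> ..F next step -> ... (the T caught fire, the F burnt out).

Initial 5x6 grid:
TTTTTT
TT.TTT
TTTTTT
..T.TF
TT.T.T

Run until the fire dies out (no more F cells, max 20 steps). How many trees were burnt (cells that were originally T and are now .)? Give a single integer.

Answer: 20

Derivation:
Step 1: +3 fires, +1 burnt (F count now 3)
Step 2: +2 fires, +3 burnt (F count now 2)
Step 3: +3 fires, +2 burnt (F count now 3)
Step 4: +3 fires, +3 burnt (F count now 3)
Step 5: +3 fires, +3 burnt (F count now 3)
Step 6: +3 fires, +3 burnt (F count now 3)
Step 7: +2 fires, +3 burnt (F count now 2)
Step 8: +1 fires, +2 burnt (F count now 1)
Step 9: +0 fires, +1 burnt (F count now 0)
Fire out after step 9
Initially T: 23, now '.': 27
Total burnt (originally-T cells now '.'): 20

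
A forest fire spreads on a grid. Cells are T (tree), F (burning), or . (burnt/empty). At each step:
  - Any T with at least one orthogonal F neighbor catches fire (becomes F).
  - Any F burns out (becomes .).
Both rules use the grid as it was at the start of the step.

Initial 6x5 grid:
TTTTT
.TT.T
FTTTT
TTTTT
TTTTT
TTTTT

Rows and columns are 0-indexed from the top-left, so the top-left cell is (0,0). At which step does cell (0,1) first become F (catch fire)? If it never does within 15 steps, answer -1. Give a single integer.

Step 1: cell (0,1)='T' (+2 fires, +1 burnt)
Step 2: cell (0,1)='T' (+4 fires, +2 burnt)
Step 3: cell (0,1)='F' (+6 fires, +4 burnt)
  -> target ignites at step 3
Step 4: cell (0,1)='.' (+6 fires, +6 burnt)
Step 5: cell (0,1)='.' (+5 fires, +6 burnt)
Step 6: cell (0,1)='.' (+3 fires, +5 burnt)
Step 7: cell (0,1)='.' (+1 fires, +3 burnt)
Step 8: cell (0,1)='.' (+0 fires, +1 burnt)
  fire out at step 8

3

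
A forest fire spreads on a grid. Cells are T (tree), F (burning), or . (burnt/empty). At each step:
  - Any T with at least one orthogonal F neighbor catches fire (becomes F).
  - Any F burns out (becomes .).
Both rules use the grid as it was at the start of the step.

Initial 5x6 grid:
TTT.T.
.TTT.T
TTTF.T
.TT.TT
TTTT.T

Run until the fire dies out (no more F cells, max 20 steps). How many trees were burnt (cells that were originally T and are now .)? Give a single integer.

Answer: 15

Derivation:
Step 1: +2 fires, +1 burnt (F count now 2)
Step 2: +3 fires, +2 burnt (F count now 3)
Step 3: +5 fires, +3 burnt (F count now 5)
Step 4: +3 fires, +5 burnt (F count now 3)
Step 5: +2 fires, +3 burnt (F count now 2)
Step 6: +0 fires, +2 burnt (F count now 0)
Fire out after step 6
Initially T: 21, now '.': 24
Total burnt (originally-T cells now '.'): 15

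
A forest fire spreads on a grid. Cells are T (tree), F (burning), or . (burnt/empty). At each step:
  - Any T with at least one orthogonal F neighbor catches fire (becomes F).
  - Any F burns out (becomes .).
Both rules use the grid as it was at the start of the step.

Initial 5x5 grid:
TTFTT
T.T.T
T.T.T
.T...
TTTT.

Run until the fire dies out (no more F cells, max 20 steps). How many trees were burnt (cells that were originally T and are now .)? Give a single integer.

Answer: 10

Derivation:
Step 1: +3 fires, +1 burnt (F count now 3)
Step 2: +3 fires, +3 burnt (F count now 3)
Step 3: +2 fires, +3 burnt (F count now 2)
Step 4: +2 fires, +2 burnt (F count now 2)
Step 5: +0 fires, +2 burnt (F count now 0)
Fire out after step 5
Initially T: 15, now '.': 20
Total burnt (originally-T cells now '.'): 10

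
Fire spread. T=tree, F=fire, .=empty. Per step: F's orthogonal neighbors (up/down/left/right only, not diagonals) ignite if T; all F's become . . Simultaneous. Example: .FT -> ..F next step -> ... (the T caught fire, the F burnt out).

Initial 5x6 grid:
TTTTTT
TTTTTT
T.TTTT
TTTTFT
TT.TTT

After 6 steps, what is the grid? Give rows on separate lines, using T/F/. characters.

Step 1: 4 trees catch fire, 1 burn out
  TTTTTT
  TTTTTT
  T.TTFT
  TTTF.F
  TT.TFT
Step 2: 6 trees catch fire, 4 burn out
  TTTTTT
  TTTTFT
  T.TF.F
  TTF...
  TT.F.F
Step 3: 5 trees catch fire, 6 burn out
  TTTTFT
  TTTF.F
  T.F...
  TF....
  TT....
Step 4: 5 trees catch fire, 5 burn out
  TTTF.F
  TTF...
  T.....
  F.....
  TF....
Step 5: 4 trees catch fire, 5 burn out
  TTF...
  TF....
  F.....
  ......
  F.....
Step 6: 2 trees catch fire, 4 burn out
  TF....
  F.....
  ......
  ......
  ......

TF....
F.....
......
......
......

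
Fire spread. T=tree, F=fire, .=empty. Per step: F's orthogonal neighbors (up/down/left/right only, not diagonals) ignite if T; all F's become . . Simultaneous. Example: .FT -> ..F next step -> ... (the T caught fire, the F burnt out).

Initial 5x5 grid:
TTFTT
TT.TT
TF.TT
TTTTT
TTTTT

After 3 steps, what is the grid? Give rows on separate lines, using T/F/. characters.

Step 1: 5 trees catch fire, 2 burn out
  TF.FT
  TF.TT
  F..TT
  TFTTT
  TTTTT
Step 2: 7 trees catch fire, 5 burn out
  F...F
  F..FT
  ...TT
  F.FTT
  TFTTT
Step 3: 5 trees catch fire, 7 burn out
  .....
  ....F
  ...FT
  ...FT
  F.FTT

.....
....F
...FT
...FT
F.FTT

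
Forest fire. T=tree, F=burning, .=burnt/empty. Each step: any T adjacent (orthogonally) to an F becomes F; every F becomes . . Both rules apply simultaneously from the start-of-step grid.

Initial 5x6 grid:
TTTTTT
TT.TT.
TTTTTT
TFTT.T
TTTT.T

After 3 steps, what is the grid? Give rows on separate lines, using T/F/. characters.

Step 1: 4 trees catch fire, 1 burn out
  TTTTTT
  TT.TT.
  TFTTTT
  F.FT.T
  TFTT.T
Step 2: 6 trees catch fire, 4 burn out
  TTTTTT
  TF.TT.
  F.FTTT
  ...F.T
  F.FT.T
Step 3: 4 trees catch fire, 6 burn out
  TFTTTT
  F..TT.
  ...FTT
  .....T
  ...F.T

TFTTTT
F..TT.
...FTT
.....T
...F.T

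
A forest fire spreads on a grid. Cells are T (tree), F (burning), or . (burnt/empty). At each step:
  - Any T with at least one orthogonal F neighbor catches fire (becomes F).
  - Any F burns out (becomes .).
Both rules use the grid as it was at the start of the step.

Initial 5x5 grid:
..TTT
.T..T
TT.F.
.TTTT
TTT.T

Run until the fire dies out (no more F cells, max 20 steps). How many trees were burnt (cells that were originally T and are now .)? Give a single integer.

Step 1: +1 fires, +1 burnt (F count now 1)
Step 2: +2 fires, +1 burnt (F count now 2)
Step 3: +3 fires, +2 burnt (F count now 3)
Step 4: +2 fires, +3 burnt (F count now 2)
Step 5: +3 fires, +2 burnt (F count now 3)
Step 6: +0 fires, +3 burnt (F count now 0)
Fire out after step 6
Initially T: 15, now '.': 21
Total burnt (originally-T cells now '.'): 11

Answer: 11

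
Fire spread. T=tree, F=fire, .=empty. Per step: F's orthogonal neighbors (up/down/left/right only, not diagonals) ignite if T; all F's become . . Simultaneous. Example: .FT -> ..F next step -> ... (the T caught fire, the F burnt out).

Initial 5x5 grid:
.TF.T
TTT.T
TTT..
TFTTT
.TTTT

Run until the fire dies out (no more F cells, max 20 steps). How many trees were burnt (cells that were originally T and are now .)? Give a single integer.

Answer: 15

Derivation:
Step 1: +6 fires, +2 burnt (F count now 6)
Step 2: +5 fires, +6 burnt (F count now 5)
Step 3: +3 fires, +5 burnt (F count now 3)
Step 4: +1 fires, +3 burnt (F count now 1)
Step 5: +0 fires, +1 burnt (F count now 0)
Fire out after step 5
Initially T: 17, now '.': 23
Total burnt (originally-T cells now '.'): 15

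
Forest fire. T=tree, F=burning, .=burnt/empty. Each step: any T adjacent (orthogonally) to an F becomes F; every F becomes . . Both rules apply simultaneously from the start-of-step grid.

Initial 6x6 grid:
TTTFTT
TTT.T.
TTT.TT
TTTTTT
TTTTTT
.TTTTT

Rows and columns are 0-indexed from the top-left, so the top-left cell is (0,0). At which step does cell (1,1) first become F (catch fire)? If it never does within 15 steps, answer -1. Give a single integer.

Step 1: cell (1,1)='T' (+2 fires, +1 burnt)
Step 2: cell (1,1)='T' (+4 fires, +2 burnt)
Step 3: cell (1,1)='F' (+4 fires, +4 burnt)
  -> target ignites at step 3
Step 4: cell (1,1)='.' (+5 fires, +4 burnt)
Step 5: cell (1,1)='.' (+6 fires, +5 burnt)
Step 6: cell (1,1)='.' (+6 fires, +6 burnt)
Step 7: cell (1,1)='.' (+4 fires, +6 burnt)
Step 8: cell (1,1)='.' (+0 fires, +4 burnt)
  fire out at step 8

3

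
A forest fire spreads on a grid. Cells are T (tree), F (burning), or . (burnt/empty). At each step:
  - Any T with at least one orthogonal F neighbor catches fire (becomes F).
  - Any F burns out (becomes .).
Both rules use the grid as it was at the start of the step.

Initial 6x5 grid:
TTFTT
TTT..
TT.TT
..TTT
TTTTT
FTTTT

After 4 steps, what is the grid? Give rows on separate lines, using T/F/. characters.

Step 1: 5 trees catch fire, 2 burn out
  TF.FT
  TTF..
  TT.TT
  ..TTT
  FTTTT
  .FTTT
Step 2: 5 trees catch fire, 5 burn out
  F...F
  TF...
  TT.TT
  ..TTT
  .FTTT
  ..FTT
Step 3: 4 trees catch fire, 5 burn out
  .....
  F....
  TF.TT
  ..TTT
  ..FTT
  ...FT
Step 4: 4 trees catch fire, 4 burn out
  .....
  .....
  F..TT
  ..FTT
  ...FT
  ....F

.....
.....
F..TT
..FTT
...FT
....F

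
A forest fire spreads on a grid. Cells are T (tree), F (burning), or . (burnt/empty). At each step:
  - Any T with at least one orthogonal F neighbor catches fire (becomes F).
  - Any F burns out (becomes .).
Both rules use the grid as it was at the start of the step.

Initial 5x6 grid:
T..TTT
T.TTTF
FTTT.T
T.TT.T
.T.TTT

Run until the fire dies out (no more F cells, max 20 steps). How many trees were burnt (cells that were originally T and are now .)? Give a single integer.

Step 1: +6 fires, +2 burnt (F count now 6)
Step 2: +5 fires, +6 burnt (F count now 5)
Step 3: +5 fires, +5 burnt (F count now 5)
Step 4: +2 fires, +5 burnt (F count now 2)
Step 5: +1 fires, +2 burnt (F count now 1)
Step 6: +0 fires, +1 burnt (F count now 0)
Fire out after step 6
Initially T: 20, now '.': 29
Total burnt (originally-T cells now '.'): 19

Answer: 19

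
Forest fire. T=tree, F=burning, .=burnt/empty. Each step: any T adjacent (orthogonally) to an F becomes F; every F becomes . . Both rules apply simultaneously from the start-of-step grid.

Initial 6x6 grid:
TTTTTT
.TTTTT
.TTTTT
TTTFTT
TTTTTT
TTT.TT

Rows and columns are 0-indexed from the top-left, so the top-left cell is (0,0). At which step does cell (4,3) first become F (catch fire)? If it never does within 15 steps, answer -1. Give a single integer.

Step 1: cell (4,3)='F' (+4 fires, +1 burnt)
  -> target ignites at step 1
Step 2: cell (4,3)='.' (+7 fires, +4 burnt)
Step 3: cell (4,3)='.' (+10 fires, +7 burnt)
Step 4: cell (4,3)='.' (+7 fires, +10 burnt)
Step 5: cell (4,3)='.' (+3 fires, +7 burnt)
Step 6: cell (4,3)='.' (+1 fires, +3 burnt)
Step 7: cell (4,3)='.' (+0 fires, +1 burnt)
  fire out at step 7

1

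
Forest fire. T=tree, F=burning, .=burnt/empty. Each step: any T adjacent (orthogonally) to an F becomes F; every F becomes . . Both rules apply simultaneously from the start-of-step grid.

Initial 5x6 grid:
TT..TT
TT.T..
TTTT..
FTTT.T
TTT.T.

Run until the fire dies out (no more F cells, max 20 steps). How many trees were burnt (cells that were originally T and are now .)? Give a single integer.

Step 1: +3 fires, +1 burnt (F count now 3)
Step 2: +4 fires, +3 burnt (F count now 4)
Step 3: +5 fires, +4 burnt (F count now 5)
Step 4: +2 fires, +5 burnt (F count now 2)
Step 5: +1 fires, +2 burnt (F count now 1)
Step 6: +0 fires, +1 burnt (F count now 0)
Fire out after step 6
Initially T: 19, now '.': 26
Total burnt (originally-T cells now '.'): 15

Answer: 15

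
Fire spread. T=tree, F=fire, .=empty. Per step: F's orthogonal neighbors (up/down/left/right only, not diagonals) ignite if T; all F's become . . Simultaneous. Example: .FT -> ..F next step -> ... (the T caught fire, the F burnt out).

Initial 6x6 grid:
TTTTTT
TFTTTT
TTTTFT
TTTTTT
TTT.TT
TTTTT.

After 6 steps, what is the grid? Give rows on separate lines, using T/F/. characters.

Step 1: 8 trees catch fire, 2 burn out
  TFTTTT
  F.FTFT
  TFTF.F
  TTTTFT
  TTT.TT
  TTTTT.
Step 2: 11 trees catch fire, 8 burn out
  F.FTFT
  ...F.F
  F.F...
  TFTF.F
  TTT.FT
  TTTTT.
Step 3: 7 trees catch fire, 11 burn out
  ...F.F
  ......
  ......
  F.F...
  TFT..F
  TTTTF.
Step 4: 4 trees catch fire, 7 burn out
  ......
  ......
  ......
  ......
  F.F...
  TFTF..
Step 5: 2 trees catch fire, 4 burn out
  ......
  ......
  ......
  ......
  ......
  F.F...
Step 6: 0 trees catch fire, 2 burn out
  ......
  ......
  ......
  ......
  ......
  ......

......
......
......
......
......
......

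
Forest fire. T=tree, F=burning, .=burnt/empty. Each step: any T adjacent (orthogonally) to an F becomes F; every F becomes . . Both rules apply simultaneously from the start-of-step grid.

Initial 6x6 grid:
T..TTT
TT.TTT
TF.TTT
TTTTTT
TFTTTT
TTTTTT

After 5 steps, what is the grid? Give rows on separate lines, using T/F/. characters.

Step 1: 6 trees catch fire, 2 burn out
  T..TTT
  TF.TTT
  F..TTT
  TFTTTT
  F.FTTT
  TFTTTT
Step 2: 6 trees catch fire, 6 burn out
  T..TTT
  F..TTT
  ...TTT
  F.FTTT
  ...FTT
  F.FTTT
Step 3: 4 trees catch fire, 6 burn out
  F..TTT
  ...TTT
  ...TTT
  ...FTT
  ....FT
  ...FTT
Step 4: 4 trees catch fire, 4 burn out
  ...TTT
  ...TTT
  ...FTT
  ....FT
  .....F
  ....FT
Step 5: 4 trees catch fire, 4 burn out
  ...TTT
  ...FTT
  ....FT
  .....F
  ......
  .....F

...TTT
...FTT
....FT
.....F
......
.....F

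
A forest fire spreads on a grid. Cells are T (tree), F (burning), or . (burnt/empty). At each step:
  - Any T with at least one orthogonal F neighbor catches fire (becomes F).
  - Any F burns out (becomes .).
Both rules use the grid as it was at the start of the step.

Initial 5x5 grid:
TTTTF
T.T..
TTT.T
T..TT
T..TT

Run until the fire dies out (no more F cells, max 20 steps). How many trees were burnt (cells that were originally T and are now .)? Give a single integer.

Answer: 11

Derivation:
Step 1: +1 fires, +1 burnt (F count now 1)
Step 2: +1 fires, +1 burnt (F count now 1)
Step 3: +2 fires, +1 burnt (F count now 2)
Step 4: +2 fires, +2 burnt (F count now 2)
Step 5: +2 fires, +2 burnt (F count now 2)
Step 6: +1 fires, +2 burnt (F count now 1)
Step 7: +1 fires, +1 burnt (F count now 1)
Step 8: +1 fires, +1 burnt (F count now 1)
Step 9: +0 fires, +1 burnt (F count now 0)
Fire out after step 9
Initially T: 16, now '.': 20
Total burnt (originally-T cells now '.'): 11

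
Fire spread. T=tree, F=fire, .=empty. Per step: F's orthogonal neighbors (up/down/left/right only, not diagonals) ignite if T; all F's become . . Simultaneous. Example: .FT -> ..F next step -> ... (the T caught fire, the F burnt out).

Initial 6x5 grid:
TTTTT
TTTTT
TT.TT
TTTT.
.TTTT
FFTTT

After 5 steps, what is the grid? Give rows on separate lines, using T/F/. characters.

Step 1: 2 trees catch fire, 2 burn out
  TTTTT
  TTTTT
  TT.TT
  TTTT.
  .FTTT
  ..FTT
Step 2: 3 trees catch fire, 2 burn out
  TTTTT
  TTTTT
  TT.TT
  TFTT.
  ..FTT
  ...FT
Step 3: 5 trees catch fire, 3 burn out
  TTTTT
  TTTTT
  TF.TT
  F.FT.
  ...FT
  ....F
Step 4: 4 trees catch fire, 5 burn out
  TTTTT
  TFTTT
  F..TT
  ...F.
  ....F
  .....
Step 5: 4 trees catch fire, 4 burn out
  TFTTT
  F.FTT
  ...FT
  .....
  .....
  .....

TFTTT
F.FTT
...FT
.....
.....
.....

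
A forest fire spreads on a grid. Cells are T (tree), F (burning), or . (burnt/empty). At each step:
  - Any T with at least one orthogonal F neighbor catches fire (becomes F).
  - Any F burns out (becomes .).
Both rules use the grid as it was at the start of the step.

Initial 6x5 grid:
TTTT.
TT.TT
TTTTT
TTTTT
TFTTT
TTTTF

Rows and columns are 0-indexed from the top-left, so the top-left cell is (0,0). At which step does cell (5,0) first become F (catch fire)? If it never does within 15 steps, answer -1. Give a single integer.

Step 1: cell (5,0)='T' (+6 fires, +2 burnt)
Step 2: cell (5,0)='F' (+7 fires, +6 burnt)
  -> target ignites at step 2
Step 3: cell (5,0)='.' (+5 fires, +7 burnt)
Step 4: cell (5,0)='.' (+4 fires, +5 burnt)
Step 5: cell (5,0)='.' (+3 fires, +4 burnt)
Step 6: cell (5,0)='.' (+1 fires, +3 burnt)
Step 7: cell (5,0)='.' (+0 fires, +1 burnt)
  fire out at step 7

2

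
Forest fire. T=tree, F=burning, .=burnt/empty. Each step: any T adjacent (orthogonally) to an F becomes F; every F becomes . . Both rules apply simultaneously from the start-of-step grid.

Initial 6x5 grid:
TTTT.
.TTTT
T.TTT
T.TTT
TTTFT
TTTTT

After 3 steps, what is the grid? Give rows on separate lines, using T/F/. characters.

Step 1: 4 trees catch fire, 1 burn out
  TTTT.
  .TTTT
  T.TTT
  T.TFT
  TTF.F
  TTTFT
Step 2: 6 trees catch fire, 4 burn out
  TTTT.
  .TTTT
  T.TFT
  T.F.F
  TF...
  TTF.F
Step 3: 5 trees catch fire, 6 burn out
  TTTT.
  .TTFT
  T.F.F
  T....
  F....
  TF...

TTTT.
.TTFT
T.F.F
T....
F....
TF...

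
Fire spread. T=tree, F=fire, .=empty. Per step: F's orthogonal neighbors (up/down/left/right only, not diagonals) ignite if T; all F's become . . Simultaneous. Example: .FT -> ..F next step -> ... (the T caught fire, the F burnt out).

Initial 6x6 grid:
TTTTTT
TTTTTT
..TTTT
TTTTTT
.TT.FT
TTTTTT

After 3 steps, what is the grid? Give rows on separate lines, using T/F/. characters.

Step 1: 3 trees catch fire, 1 burn out
  TTTTTT
  TTTTTT
  ..TTTT
  TTTTFT
  .TT..F
  TTTTFT
Step 2: 5 trees catch fire, 3 burn out
  TTTTTT
  TTTTTT
  ..TTFT
  TTTF.F
  .TT...
  TTTF.F
Step 3: 5 trees catch fire, 5 burn out
  TTTTTT
  TTTTFT
  ..TF.F
  TTF...
  .TT...
  TTF...

TTTTTT
TTTTFT
..TF.F
TTF...
.TT...
TTF...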